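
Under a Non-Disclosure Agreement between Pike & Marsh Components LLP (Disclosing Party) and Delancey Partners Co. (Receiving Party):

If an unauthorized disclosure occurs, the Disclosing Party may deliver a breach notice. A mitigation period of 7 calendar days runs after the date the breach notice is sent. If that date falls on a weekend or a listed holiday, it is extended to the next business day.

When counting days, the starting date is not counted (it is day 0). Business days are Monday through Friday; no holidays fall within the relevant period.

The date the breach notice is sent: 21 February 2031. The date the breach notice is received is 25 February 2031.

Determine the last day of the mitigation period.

28 February 2031

The last day of the mitigation period: 7 calendar days after 21 February 2031 is 28 February 2031. 28 February 2031 is a Friday, so no roll-forward applies.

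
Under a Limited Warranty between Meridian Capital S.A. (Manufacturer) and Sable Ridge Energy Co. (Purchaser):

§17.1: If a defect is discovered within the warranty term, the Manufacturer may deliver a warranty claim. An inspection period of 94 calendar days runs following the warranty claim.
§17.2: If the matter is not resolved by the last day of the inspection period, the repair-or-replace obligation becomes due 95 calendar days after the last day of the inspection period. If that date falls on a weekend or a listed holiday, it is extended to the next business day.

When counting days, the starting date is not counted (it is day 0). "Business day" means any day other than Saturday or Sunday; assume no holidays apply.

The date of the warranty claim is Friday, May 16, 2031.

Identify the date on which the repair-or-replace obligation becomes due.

Nov 21, 2031

The last day of the inspection period: May 16, 2031 + 94 days = Aug 18, 2031.
The date on which the repair-or-replace obligation becomes due: 95 calendar days after Aug 18, 2031 is Nov 21, 2031. Nov 21, 2031 is a Friday, so no roll-forward applies.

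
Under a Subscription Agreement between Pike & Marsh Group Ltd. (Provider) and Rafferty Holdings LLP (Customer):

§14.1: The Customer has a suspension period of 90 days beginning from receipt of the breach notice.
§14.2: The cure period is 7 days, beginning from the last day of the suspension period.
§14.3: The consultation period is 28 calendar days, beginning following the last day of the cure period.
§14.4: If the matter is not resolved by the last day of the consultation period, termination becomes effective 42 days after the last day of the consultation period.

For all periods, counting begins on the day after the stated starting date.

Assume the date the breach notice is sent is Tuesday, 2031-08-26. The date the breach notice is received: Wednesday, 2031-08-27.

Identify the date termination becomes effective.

2032-02-10

Adding 90 calendar days to 2031-08-27 gives 2031-11-25, which is the last day of the suspension period.
The last day of the cure period: 2031-11-25 + 7 days = 2031-12-02.
The last day of the consultation period: 28 calendar days after 2031-12-02 is 2031-12-30.
The date termination becomes effective: 2031-12-30 + 42 days = 2032-02-10.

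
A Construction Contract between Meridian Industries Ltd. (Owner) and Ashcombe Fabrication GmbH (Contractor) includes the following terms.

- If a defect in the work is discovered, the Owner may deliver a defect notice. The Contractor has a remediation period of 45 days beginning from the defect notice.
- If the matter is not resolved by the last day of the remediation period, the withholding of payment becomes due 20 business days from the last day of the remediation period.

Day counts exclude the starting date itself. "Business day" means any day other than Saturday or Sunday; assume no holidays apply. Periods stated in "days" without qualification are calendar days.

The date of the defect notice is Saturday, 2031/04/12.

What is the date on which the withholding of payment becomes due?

The last day of the remediation period: 2031/04/12 + 45 days = 2031/05/27.
The date on which the withholding of payment becomes due: 20 business days after Tuesday, 2031/05/27, skipping weekends — May 28, May 29, May 30, Jun 2, …, Jun 20, Jun 23, Jun 24 — lands on Tuesday, 2031/06/24.

2031/06/24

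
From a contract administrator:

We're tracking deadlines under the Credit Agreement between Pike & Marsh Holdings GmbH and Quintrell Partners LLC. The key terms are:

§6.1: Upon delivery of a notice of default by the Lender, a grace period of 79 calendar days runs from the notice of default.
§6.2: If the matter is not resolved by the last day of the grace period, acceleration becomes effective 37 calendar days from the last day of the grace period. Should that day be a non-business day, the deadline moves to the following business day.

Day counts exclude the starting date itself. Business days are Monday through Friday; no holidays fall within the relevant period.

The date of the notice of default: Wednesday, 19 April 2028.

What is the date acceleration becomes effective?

14 August 2028

The last day of the grace period: 79 calendar days after 19 April 2028 is 7 July 2028.
Adding 37 calendar days to 7 July 2028 gives 13 August 2028, which is the date acceleration becomes effective. That falls on a Sunday, so it rolls to the next business day, Monday, 14 August 2028.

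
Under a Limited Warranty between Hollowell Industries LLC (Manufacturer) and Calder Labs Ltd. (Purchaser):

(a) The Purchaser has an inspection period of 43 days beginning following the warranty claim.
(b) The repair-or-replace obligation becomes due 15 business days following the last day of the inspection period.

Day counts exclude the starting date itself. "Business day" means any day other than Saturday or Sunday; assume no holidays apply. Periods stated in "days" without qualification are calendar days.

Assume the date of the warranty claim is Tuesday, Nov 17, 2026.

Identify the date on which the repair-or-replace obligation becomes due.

Jan 20, 2027

Adding 43 calendar days to Nov 17, 2026 gives Dec 30, 2026, which is the last day of the inspection period.
The date on which the repair-or-replace obligation becomes due: 15 business days after Wednesday, Dec 30, 2026, skipping weekends — Dec 31, Jan 1, Jan 4, Jan 5, …, Jan 18, Jan 19, Jan 20 — lands on Wednesday, Jan 20, 2027.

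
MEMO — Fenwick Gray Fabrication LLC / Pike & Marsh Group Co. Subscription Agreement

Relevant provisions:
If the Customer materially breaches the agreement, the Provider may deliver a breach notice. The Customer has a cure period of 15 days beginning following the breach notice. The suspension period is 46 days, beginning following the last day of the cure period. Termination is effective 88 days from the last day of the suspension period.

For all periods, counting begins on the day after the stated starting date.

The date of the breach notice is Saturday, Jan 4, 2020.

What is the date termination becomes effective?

Jun 1, 2020

The last day of the cure period: Jan 4, 2020 + 15 days = Jan 19, 2020.
Adding 46 calendar days to Jan 19, 2020 gives Mar 5, 2020, which is the last day of the suspension period.
The date termination becomes effective: 88 calendar days after Mar 5, 2020 is Jun 1, 2020.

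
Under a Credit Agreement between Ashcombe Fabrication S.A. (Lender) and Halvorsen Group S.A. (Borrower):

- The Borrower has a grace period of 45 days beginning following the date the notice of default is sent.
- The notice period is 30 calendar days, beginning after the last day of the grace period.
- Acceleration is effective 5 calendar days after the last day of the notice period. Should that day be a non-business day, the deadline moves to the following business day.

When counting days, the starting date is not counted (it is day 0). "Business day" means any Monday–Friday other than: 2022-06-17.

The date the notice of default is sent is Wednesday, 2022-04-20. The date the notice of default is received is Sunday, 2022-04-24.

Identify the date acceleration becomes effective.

The last day of the grace period: 2022-04-20 + 45 days = 2022-06-04.
The last day of the notice period: 30 calendar days after 2022-06-04 is 2022-07-04.
The date acceleration becomes effective: 5 calendar days after 2022-07-04 is 2022-07-09. That falls on a Saturday, so it rolls to the next business day, Monday, 2022-07-11.

2022-07-11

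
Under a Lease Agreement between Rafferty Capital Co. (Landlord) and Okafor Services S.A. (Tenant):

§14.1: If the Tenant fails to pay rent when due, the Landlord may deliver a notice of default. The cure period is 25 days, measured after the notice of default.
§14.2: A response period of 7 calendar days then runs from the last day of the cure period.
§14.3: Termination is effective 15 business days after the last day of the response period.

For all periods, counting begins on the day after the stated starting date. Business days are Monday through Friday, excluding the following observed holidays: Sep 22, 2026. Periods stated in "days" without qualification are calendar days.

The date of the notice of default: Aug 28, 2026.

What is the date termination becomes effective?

The last day of the cure period: 25 calendar days after Aug 28, 2026 is Sep 22, 2026.
The last day of the response period: Sep 22, 2026 + 7 days = Sep 29, 2026.
The date termination becomes effective: 15 business days after Tuesday, Sep 29, 2026, skipping weekends — Sep 30, Oct 1, Oct 2, Oct 5, …, Oct 16, Oct 19, Oct 20 — lands on Tuesday, Oct 20, 2026.

Oct 20, 2026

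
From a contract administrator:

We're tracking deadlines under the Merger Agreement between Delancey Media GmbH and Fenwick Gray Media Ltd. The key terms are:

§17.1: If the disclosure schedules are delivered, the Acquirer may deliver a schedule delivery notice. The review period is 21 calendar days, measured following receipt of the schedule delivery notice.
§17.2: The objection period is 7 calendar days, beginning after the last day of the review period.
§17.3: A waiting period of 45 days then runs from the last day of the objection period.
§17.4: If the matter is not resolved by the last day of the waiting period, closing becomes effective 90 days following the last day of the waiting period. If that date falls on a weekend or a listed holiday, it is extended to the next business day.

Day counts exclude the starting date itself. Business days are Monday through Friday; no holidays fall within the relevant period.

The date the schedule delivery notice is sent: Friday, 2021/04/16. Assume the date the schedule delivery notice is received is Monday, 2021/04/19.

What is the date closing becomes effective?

Adding 21 calendar days to 2021/04/19 gives 2021/05/10, which is the last day of the review period.
The last day of the objection period: 2021/05/10 + 7 days = 2021/05/17.
The last day of the waiting period: 45 calendar days after 2021/05/17 is 2021/07/01.
The date closing becomes effective: 90 calendar days after 2021/07/01 is 2021/09/29. 2021/09/29 is a Wednesday, so no roll-forward applies.

2021/09/29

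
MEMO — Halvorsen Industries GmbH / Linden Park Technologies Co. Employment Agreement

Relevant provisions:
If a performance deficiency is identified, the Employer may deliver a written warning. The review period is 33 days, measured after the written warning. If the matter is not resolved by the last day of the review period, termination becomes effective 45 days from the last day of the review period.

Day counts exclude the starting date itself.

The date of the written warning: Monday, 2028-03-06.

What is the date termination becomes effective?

2028-05-23

The last day of the review period: 33 calendar days after 2028-03-06 is 2028-04-08.
The date termination becomes effective: 45 calendar days after 2028-04-08 is 2028-05-23.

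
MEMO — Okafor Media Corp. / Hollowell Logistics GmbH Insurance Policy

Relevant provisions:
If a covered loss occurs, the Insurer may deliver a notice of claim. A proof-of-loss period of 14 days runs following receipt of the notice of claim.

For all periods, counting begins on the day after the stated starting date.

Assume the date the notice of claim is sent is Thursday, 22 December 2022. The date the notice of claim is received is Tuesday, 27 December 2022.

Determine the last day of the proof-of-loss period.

The last day of the proof-of-loss period: 14 calendar days after 27 December 2022 is 10 January 2023.

10 January 2023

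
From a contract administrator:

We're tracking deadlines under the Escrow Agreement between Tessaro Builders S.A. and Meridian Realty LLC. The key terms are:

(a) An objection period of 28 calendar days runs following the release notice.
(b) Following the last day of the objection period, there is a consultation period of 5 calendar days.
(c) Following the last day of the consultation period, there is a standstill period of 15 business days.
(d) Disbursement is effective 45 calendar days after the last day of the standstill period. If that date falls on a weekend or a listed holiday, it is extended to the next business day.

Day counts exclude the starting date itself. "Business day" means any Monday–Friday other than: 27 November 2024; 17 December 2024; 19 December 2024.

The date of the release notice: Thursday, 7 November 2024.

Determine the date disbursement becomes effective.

The last day of the objection period: 7 November 2024 + 28 days = 5 December 2024.
The last day of the consultation period: 5 calendar days after 5 December 2024 is 10 December 2024.
The last day of the standstill period: 15 business days after Tuesday, 10 December 2024, skipping weekends and the listed holidays on Dec 17, Dec 19 — Dec 11, Dec 12, Dec 13, Dec 16, …, Dec 31, Jan 1, Jan 2 — lands on Thursday, 2 January 2025.
Adding 45 calendar days to 2 January 2025 gives 16 February 2025, which is the date disbursement becomes effective. That falls on a Sunday, so it rolls to the next business day, Monday, 17 February 2025.

17 February 2025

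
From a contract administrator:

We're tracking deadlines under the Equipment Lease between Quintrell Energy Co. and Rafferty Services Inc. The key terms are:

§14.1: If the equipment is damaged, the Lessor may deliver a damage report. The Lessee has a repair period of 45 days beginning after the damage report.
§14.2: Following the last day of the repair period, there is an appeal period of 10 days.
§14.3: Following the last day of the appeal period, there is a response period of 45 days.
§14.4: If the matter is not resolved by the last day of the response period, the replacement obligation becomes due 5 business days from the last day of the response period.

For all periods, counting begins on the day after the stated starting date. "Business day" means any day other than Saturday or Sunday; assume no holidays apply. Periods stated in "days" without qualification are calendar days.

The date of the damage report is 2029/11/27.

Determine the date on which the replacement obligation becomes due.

2030/03/14

Adding 45 calendar days to 2029/11/27 gives 2030/01/11, which is the last day of the repair period.
The last day of the appeal period: 2030/01/11 + 10 days = 2030/01/21.
Adding 45 calendar days to 2030/01/21 gives 2030/03/07, which is the last day of the response period.
From Thursday, 2030/03/07, 5 business days (Mar 8, Mar 11, Mar 12, Mar 13, Mar 14, skipping weekends) brings us to Thursday, 2030/03/14, which is the date on which the replacement obligation becomes due.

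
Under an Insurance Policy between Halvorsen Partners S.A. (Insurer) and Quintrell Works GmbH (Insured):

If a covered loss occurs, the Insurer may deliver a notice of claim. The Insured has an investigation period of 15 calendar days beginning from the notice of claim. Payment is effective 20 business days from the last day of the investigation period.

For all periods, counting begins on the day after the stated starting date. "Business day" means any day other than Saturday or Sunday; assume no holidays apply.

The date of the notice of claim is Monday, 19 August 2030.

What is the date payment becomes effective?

The last day of the investigation period: 15 calendar days after 19 August 2030 is 3 September 2030.
The date payment becomes effective: counting 20 business days from Tuesday, 3 September 2030 (Sep 4, Sep 5, Sep 6, Sep 9, …, Sep 27, Sep 30, Oct 1, skipping weekends) reaches Tuesday, 1 October 2030.

1 October 2030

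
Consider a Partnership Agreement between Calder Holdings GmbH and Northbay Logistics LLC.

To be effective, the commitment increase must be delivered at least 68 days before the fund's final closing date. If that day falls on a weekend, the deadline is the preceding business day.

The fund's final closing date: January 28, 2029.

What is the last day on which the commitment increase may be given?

November 21, 2028

January 28, 2029 minus 68 days is November 21, 2028. That is a Tuesday, so no adjustment is needed.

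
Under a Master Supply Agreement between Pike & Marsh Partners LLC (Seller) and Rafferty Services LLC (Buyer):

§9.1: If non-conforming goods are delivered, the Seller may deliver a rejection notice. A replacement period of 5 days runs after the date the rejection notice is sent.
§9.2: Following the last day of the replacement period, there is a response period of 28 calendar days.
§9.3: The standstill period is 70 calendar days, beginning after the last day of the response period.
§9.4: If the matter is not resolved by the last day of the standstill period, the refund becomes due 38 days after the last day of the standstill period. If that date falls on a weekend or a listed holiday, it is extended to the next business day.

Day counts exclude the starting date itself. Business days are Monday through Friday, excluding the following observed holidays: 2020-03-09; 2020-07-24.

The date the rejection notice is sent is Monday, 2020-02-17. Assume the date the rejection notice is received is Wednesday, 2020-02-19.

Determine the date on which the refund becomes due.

2020-07-07

Adding 5 calendar days to 2020-02-17 gives 2020-02-22, which is the last day of the replacement period.
The last day of the response period: 2020-02-22 + 28 days = 2020-03-21.
Adding 70 calendar days to 2020-03-21 gives 2020-05-30, which is the last day of the standstill period.
Adding 38 calendar days to 2020-05-30 gives 2020-07-07, which is the date on which the refund becomes due. 2020-07-07 is a Tuesday and is not a listed holiday, so no roll-forward applies.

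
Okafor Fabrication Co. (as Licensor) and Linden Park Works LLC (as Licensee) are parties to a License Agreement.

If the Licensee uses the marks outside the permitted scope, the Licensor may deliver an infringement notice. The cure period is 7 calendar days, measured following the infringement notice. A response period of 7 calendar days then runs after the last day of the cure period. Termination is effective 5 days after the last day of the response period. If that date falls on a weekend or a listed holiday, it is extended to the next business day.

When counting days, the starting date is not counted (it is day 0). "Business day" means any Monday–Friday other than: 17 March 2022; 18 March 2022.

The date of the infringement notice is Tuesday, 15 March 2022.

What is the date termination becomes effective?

Adding 7 calendar days to 15 March 2022 gives 22 March 2022, which is the last day of the cure period.
Adding 7 calendar days to 22 March 2022 gives 29 March 2022, which is the last day of the response period.
The date termination becomes effective: 5 calendar days after 29 March 2022 is 3 April 2022. That falls on a Sunday, so it rolls to the next business day, Monday, 4 April 2022.

4 April 2022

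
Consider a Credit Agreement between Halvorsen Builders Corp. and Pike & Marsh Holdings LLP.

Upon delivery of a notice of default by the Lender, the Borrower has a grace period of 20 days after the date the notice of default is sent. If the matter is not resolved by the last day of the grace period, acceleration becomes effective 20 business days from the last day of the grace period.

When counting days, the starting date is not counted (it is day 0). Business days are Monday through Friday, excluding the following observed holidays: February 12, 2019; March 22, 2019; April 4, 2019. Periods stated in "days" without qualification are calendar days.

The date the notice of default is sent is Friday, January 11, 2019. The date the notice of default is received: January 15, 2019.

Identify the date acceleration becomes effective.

March 1, 2019

The last day of the grace period: January 11, 2019 + 20 days = January 31, 2019.
From Thursday, January 31, 2019, 20 business days (Feb 1, Feb 4, Feb 5, Feb 6, …, Feb 27, Feb 28, Mar 1, skipping weekends and the listed holiday on Feb 12) brings us to Friday, March 1, 2019, which is the date acceleration becomes effective.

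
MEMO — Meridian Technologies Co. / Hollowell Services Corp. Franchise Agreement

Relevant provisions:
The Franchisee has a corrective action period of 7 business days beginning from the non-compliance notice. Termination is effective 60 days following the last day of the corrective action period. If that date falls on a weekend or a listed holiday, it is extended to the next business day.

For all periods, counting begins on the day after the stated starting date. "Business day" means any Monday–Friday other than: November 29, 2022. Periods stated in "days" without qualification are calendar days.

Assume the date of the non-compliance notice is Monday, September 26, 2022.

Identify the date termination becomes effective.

December 5, 2022

From Monday, September 26, 2022, 7 business days (Sep 27, Sep 28, Sep 29, Sep 30, Oct 3, Oct 4, Oct 5, skipping weekends) brings us to Wednesday, October 5, 2022, which is the last day of the corrective action period.
The date termination becomes effective: October 5, 2022 + 60 days = December 4, 2022. That falls on a Sunday, so it rolls to the next business day, Monday, December 5, 2022.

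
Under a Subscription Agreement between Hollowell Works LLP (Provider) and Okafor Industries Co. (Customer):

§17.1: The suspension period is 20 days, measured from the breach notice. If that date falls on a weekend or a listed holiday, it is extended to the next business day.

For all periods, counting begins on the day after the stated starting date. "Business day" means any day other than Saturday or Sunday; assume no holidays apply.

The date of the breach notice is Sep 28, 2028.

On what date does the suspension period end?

The last day of the suspension period: 20 calendar days after Sep 28, 2028 is Oct 18, 2028. Oct 18, 2028 is a Wednesday, so no roll-forward applies.

Oct 18, 2028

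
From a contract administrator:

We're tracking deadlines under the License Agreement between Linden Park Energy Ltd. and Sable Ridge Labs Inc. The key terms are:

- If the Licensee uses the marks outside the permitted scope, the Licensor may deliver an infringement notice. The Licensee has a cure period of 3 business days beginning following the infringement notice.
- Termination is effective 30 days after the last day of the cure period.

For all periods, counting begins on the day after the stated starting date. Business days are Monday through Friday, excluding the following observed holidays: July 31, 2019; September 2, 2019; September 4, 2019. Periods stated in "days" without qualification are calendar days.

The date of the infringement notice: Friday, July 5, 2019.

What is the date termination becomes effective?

August 9, 2019

The last day of the cure period: 3 business days after Friday, July 5, 2019, skipping weekends — Jul 8, Jul 9, Jul 10 — lands on Wednesday, July 10, 2019.
Adding 30 calendar days to July 10, 2019 gives August 9, 2019, which is the date termination becomes effective.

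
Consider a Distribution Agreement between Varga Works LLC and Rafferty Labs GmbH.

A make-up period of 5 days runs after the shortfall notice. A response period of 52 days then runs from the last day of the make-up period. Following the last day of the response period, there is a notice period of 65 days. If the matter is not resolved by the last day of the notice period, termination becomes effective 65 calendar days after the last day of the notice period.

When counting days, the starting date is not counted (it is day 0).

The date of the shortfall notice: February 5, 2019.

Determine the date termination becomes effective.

The last day of the make-up period: February 5, 2019 + 5 days = February 10, 2019.
Adding 52 calendar days to February 10, 2019 gives April 3, 2019, which is the last day of the response period.
Adding 65 calendar days to April 3, 2019 gives June 7, 2019, which is the last day of the notice period.
The date termination becomes effective: June 7, 2019 + 65 days = August 11, 2019.

August 11, 2019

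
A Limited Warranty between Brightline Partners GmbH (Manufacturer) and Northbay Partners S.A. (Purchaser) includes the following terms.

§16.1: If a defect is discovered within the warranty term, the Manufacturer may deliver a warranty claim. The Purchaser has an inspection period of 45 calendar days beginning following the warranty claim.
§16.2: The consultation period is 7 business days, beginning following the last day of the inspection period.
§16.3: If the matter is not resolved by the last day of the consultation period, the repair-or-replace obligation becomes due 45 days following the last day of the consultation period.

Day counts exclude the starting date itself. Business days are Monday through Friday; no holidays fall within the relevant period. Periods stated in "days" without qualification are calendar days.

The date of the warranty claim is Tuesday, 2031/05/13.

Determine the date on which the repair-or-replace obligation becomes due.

Adding 45 calendar days to 2031/05/13 gives 2031/06/27, which is the last day of the inspection period.
The last day of the consultation period: counting 7 business days from Friday, 2031/06/27 (Jun 30, Jul 1, Jul 2, Jul 3, Jul 4, Jul 7, Jul 8, skipping weekends) reaches Tuesday, 2031/07/08.
The date on which the repair-or-replace obligation becomes due: 2031/07/08 + 45 days = 2031/08/22.

2031/08/22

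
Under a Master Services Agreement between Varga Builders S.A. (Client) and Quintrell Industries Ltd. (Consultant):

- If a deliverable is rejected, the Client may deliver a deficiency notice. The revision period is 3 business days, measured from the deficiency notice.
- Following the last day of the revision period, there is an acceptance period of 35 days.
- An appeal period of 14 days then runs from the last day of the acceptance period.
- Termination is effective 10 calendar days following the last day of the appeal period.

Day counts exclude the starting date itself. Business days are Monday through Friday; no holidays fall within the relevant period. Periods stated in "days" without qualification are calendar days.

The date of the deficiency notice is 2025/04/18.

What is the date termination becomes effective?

The last day of the revision period: 3 business days after Friday, 2025/04/18, skipping weekends — Apr 21, Apr 22, Apr 23 — lands on Wednesday, 2025/04/23.
The last day of the acceptance period: 35 calendar days after 2025/04/23 is 2025/05/28.
Adding 14 calendar days to 2025/05/28 gives 2025/06/11, which is the last day of the appeal period.
Adding 10 calendar days to 2025/06/11 gives 2025/06/21, which is the date termination becomes effective.

2025/06/21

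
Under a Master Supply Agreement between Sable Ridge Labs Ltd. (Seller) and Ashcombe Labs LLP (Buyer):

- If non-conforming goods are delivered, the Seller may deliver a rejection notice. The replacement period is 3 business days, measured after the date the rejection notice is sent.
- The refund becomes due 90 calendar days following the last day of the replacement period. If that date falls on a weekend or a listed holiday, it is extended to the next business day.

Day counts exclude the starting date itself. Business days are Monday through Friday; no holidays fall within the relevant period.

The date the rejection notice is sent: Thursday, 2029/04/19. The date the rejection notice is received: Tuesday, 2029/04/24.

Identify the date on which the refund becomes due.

The last day of the replacement period: 3 business days after Thursday, 2029/04/19, skipping weekends — Apr 20, Apr 23, Apr 24 — lands on Tuesday, 2029/04/24.
Adding 90 calendar days to 2029/04/24 gives 2029/07/23, which is the date on which the refund becomes due. 2029/07/23 is a Monday, so no roll-forward applies.

2029/07/23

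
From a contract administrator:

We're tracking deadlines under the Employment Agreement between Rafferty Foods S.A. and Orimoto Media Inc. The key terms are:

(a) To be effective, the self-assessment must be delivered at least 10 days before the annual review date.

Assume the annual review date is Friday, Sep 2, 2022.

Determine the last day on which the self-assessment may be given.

Counting back 10 calendar days from Sep 2, 2022 gives Aug 23, 2022.

Aug 23, 2022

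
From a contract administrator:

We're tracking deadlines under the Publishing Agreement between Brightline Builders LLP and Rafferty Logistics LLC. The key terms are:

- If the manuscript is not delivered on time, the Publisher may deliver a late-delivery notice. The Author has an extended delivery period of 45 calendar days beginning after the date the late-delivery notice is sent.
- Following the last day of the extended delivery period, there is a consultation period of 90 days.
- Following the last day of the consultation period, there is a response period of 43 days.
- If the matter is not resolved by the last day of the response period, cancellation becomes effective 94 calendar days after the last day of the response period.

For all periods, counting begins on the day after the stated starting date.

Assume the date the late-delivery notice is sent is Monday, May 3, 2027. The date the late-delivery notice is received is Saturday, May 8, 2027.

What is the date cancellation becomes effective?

The last day of the extended delivery period: 45 calendar days after May 3, 2027 is Jun 17, 2027.
The last day of the consultation period: 90 calendar days after Jun 17, 2027 is Sep 15, 2027.
The last day of the response period: 43 calendar days after Sep 15, 2027 is Oct 28, 2027.
Adding 94 calendar days to Oct 28, 2027 gives Jan 30, 2028, which is the date cancellation becomes effective.

Jan 30, 2028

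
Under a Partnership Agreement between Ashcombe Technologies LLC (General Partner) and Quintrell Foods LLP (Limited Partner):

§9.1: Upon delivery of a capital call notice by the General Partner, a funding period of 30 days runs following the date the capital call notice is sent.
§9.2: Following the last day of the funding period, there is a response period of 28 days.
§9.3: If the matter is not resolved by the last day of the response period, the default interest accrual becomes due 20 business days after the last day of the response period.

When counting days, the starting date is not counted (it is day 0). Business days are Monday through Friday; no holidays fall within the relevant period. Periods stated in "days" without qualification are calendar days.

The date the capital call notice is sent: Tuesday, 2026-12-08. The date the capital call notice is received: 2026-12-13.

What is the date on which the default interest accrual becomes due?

The last day of the funding period: 30 calendar days after 2026-12-08 is 2027-01-07.
Adding 28 calendar days to 2027-01-07 gives 2027-02-04, which is the last day of the response period.
The date on which the default interest accrual becomes due: counting 20 business days from Thursday, 2027-02-04 (Feb 5, Feb 8, Feb 9, Feb 10, …, Mar 2, Mar 3, Mar 4, skipping weekends) reaches Thursday, 2027-03-04.

2027-03-04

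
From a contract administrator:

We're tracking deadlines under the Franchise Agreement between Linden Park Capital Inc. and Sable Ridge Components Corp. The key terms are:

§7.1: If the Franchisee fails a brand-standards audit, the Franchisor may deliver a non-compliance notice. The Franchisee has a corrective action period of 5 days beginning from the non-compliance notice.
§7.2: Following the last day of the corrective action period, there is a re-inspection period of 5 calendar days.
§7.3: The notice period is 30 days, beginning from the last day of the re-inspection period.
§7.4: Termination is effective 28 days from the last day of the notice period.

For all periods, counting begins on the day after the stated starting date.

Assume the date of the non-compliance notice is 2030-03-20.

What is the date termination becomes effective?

2030-05-27

Adding 5 calendar days to 2030-03-20 gives 2030-03-25, which is the last day of the corrective action period.
The last day of the re-inspection period: 2030-03-25 + 5 days = 2030-03-30.
The last day of the notice period: 2030-03-30 + 30 days = 2030-04-29.
The date termination becomes effective: 28 calendar days after 2030-04-29 is 2030-05-27.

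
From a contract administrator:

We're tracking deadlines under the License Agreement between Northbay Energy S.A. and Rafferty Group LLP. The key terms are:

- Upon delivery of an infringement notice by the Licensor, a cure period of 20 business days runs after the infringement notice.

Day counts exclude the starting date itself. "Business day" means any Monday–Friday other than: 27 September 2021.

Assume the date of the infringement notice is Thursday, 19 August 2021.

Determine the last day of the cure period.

From Thursday, 19 August 2021, 20 business days (Aug 20, Aug 23, Aug 24, Aug 25, …, Sep 14, Sep 15, Sep 16, skipping weekends) brings us to Thursday, 16 September 2021, which is the last day of the cure period.

16 September 2021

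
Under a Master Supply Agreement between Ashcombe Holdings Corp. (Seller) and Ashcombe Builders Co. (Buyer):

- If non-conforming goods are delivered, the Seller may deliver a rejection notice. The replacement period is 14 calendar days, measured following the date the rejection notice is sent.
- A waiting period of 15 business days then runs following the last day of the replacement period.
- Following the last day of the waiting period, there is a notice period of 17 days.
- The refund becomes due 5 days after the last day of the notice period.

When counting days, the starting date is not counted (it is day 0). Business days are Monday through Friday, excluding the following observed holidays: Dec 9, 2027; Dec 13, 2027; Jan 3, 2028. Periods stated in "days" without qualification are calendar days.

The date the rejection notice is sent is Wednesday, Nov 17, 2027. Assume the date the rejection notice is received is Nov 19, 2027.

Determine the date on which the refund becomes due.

Adding 14 calendar days to Nov 17, 2027 gives Dec 1, 2027, which is the last day of the replacement period.
From Wednesday, Dec 1, 2027, 15 business days (Dec 2, Dec 3, Dec 6, Dec 7, …, Dec 22, Dec 23, Dec 24, skipping weekends and the listed holidays on Dec 9, Dec 13) brings us to Friday, Dec 24, 2027, which is the last day of the waiting period.
The last day of the notice period: 17 calendar days after Dec 24, 2027 is Jan 10, 2028.
Adding 5 calendar days to Jan 10, 2028 gives Jan 15, 2028, which is the date on which the refund becomes due.

Jan 15, 2028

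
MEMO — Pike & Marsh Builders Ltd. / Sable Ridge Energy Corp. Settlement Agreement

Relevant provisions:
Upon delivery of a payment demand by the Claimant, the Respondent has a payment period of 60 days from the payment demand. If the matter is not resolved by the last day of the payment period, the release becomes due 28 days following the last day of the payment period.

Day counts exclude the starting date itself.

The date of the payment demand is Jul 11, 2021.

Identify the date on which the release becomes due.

Oct 7, 2021

The last day of the payment period: Jul 11, 2021 + 60 days = Sep 9, 2021.
The date on which the release becomes due: 28 calendar days after Sep 9, 2021 is Oct 7, 2021.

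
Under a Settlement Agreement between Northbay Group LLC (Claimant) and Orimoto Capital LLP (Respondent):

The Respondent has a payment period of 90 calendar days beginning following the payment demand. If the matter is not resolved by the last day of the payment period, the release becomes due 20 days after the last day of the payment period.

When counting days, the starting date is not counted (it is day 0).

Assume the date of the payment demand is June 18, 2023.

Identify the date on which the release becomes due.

October 6, 2023

Adding 90 calendar days to June 18, 2023 gives September 16, 2023, which is the last day of the payment period.
The date on which the release becomes due: 20 calendar days after September 16, 2023 is October 6, 2023.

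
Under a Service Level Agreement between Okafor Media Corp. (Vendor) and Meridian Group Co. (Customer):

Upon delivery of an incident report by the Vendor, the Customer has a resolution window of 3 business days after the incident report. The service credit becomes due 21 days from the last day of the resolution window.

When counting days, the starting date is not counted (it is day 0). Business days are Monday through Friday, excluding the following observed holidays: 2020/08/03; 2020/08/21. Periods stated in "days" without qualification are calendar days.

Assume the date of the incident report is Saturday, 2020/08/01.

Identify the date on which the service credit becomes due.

2020/08/27

The last day of the resolution window: 3 business days after Saturday, 2020/08/01, skipping weekends and the listed holiday on Aug 3 — Aug 4, Aug 5, Aug 6 — lands on Thursday, 2020/08/06.
The date on which the service credit becomes due: 2020/08/06 + 21 days = 2020/08/27.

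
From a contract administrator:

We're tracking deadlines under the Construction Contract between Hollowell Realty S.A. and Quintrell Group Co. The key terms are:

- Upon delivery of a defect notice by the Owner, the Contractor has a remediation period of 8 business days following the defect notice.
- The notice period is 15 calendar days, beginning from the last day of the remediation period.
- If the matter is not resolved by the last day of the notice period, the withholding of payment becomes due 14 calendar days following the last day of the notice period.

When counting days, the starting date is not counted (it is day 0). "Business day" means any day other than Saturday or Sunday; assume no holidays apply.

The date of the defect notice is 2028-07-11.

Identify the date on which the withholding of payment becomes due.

2028-08-19

From Tuesday, 2028-07-11, 8 business days (Jul 12, Jul 13, Jul 14, Jul 17, Jul 18, Jul 19, Jul 20, Jul 21, skipping weekends) brings us to Friday, 2028-07-21, which is the last day of the remediation period.
Adding 15 calendar days to 2028-07-21 gives 2028-08-05, which is the last day of the notice period.
The date on which the withholding of payment becomes due: 2028-08-05 + 14 days = 2028-08-19.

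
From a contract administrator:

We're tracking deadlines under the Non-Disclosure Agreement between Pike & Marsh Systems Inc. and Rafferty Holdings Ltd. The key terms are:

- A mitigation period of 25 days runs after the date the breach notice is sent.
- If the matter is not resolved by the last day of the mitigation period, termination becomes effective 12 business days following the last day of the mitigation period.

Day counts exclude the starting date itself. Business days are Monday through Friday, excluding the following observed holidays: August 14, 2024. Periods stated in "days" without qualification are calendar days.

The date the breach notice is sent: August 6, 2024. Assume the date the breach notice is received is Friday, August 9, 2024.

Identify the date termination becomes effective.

The last day of the mitigation period: August 6, 2024 + 25 days = August 31, 2024.
The date termination becomes effective: 12 business days after Saturday, August 31, 2024, skipping weekends — Sep 2, Sep 3, Sep 4, Sep 5, …, Sep 13, Sep 16, Sep 17 — lands on Tuesday, September 17, 2024.

September 17, 2024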